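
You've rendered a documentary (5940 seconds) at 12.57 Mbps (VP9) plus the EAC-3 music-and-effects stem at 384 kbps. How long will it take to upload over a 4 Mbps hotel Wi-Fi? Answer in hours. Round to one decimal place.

Audio: 384 kbps = 0.384 Mbps.
Total bitrate: 12.954 Mbps.
File: 12.954 Mbps × 5940 s = 76946.8 Mb.
At 4 Mbps: 76946.8 / 4 = 19236.7 s ≈ 5.34 hours.

5.3 hours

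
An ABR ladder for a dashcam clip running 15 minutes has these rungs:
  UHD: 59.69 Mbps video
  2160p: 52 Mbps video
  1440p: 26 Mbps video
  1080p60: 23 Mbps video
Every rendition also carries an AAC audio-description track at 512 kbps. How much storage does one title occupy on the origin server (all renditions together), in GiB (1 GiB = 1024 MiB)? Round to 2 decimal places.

15 min = 900 s
Audio: 512 kbps = 0.512 Mbps.
Sum of rendition bitrates: (59.69+0.512) + (52+0.512) + (26+0.512) + (23+0.512) = 162.738 Mbps.
× 900 s = 146,464 Mb = 18,308 MB = 17.05 GiB.

17.05 GiB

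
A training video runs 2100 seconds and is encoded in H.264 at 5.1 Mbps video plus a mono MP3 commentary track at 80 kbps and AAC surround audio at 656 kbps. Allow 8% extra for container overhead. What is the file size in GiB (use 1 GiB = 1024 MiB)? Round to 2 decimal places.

Audio total: 80 + 656 = 736 kbps = 0.736 Mbps.
Total bitrate: 5.1 + 0.736 = 5.836 Mbps.
Stream data: 5.836 Mbps × 2100 s = 12255.6 Mb.
With 8% container overhead: ×1.08.
13,236 Mb = 1,654,506,000 bytes ÷ 1,073,741,824 = 1.541 GiB.

1.54 GiB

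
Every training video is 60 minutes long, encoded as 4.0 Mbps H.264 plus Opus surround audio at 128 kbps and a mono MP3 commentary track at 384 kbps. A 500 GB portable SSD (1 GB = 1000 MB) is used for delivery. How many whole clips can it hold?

60 min = 3600 s
Audio total: 128 + 384 = 512 kbps = 0.512 Mbps.
Total bitrate: 4.512 Mbps.
Per item: 4.512 Mbps × 3600 s = 16,243 Mb = 2,030 MB.
Capacity: 500 GB = 4,000,000 Mb; 246.26 items → 246 complete.

246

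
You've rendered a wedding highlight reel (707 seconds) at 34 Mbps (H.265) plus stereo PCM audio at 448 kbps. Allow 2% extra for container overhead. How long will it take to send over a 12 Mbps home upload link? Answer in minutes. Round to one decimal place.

Audio: 448 kbps = 0.448 Mbps.
Total bitrate: 34.448 Mbps.
File: 34.448 Mbps × 707 s = 24354.7 Mb.
With 2% container overhead: ×1.02. → 24841.8 Mb.
At 12 Mbps: 24841.8 / 12 = 2070.2 s ≈ 34.5 minutes.

34.5 minutes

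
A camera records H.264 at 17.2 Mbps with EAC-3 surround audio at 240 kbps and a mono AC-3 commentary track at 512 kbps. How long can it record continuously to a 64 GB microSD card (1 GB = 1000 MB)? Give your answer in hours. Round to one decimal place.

Audio total: 240 + 512 = 752 kbps = 0.752 Mbps.
Total bitrate: 17.2 + 0.752 = 17.952 Mbps.
Capacity: 64 GB = 512,000 Mb.
Recording time: 512,000 / 17.952 = 28,520 s ≈ 7.92 hours.

7.9 hours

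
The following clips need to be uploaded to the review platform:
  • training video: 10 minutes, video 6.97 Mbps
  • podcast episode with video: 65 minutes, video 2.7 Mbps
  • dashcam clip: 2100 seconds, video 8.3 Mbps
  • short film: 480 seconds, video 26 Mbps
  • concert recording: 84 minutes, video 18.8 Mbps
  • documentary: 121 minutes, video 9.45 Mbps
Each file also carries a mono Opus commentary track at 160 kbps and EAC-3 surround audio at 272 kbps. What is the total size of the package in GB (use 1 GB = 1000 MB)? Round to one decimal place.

Audio total: 160 + 272 = 432 kbps = 0.432 Mbps.
training video: 7.402 Mbps × 600 s = 4441.2 Mb
podcast episode with video: 3.132 Mbps × 3900 s = 12214.8 Mb
dashcam clip: 8.732 Mbps × 2100 s = 18337.2 Mb
short film: 26.432 Mbps × 480 s = 12687.4 Mb
concert recording: 19.232 Mbps × 5040 s = 96929.3 Mb
documentary: 9.882 Mbps × 7260 s = 71743.3 Mb
Total: 216353.2 Mb = 27044.1 MB.
= 27.04 GB.

27.0 GB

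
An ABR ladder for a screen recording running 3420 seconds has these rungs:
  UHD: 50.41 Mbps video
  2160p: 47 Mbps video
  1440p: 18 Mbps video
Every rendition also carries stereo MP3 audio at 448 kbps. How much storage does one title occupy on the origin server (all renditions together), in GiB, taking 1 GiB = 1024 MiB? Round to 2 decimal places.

46.48 GiB

Audio: 448 kbps = 0.448 Mbps.
Sum of rendition bitrates: (50.41+0.448) + (47+0.448) + (18+0.448) = 116.754 Mbps.
× 3420 s = 399,299 Mb = 49,912 MB = 46.48 GiB.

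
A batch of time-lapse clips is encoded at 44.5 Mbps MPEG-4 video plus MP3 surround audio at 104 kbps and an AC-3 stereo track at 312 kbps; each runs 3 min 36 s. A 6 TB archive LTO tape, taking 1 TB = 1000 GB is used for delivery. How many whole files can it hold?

3 min 36 s = 216 s
Audio total: 104 + 312 = 416 kbps = 0.416 Mbps.
Total bitrate: 44.916 Mbps.
Per item: 44.916 Mbps × 216 s = 9,702 Mb = 1,213 MB.
Capacity: 6 TB = 48,000,000 Mb; 4947.51 items → 4947 complete.

4947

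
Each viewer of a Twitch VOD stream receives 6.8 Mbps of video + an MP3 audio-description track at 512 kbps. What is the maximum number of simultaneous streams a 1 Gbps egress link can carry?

136

Audio: 512 kbps = 0.512 Mbps.
Per-viewer media rate: 7.312 Mbps.
1 Gbps = 1,000 Mbps; 1,000 / 7.312 = 136.76 → 136 viewers.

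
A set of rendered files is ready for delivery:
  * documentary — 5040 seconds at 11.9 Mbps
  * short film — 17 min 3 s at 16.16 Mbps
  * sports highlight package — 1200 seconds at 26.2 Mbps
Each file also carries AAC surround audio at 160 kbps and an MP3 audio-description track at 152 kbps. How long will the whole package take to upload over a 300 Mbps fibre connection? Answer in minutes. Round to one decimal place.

Audio total: 160 + 152 = 312 kbps = 0.312 Mbps.
documentary: 12.212 Mbps × 5040 s = 61548.5 Mb
short film: 16.472 Mbps × 1023 s = 16850.9 Mb
sports highlight package: 26.512 Mbps × 1200 s = 31814.4 Mb
Total: 110213.7 Mb = 13776.7 MB.
At 300 Mbps: 110213.7 / 300 = 367 s ≈ 6.12 minutes.

6.1 minutes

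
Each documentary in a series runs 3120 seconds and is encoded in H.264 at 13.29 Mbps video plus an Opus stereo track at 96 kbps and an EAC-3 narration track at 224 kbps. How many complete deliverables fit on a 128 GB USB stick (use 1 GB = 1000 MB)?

24

Audio total: 96 + 224 = 320 kbps = 0.320 Mbps.
Total bitrate: 13.610 Mbps.
Per item: 13.610 Mbps × 3120 s = 42,463 Mb = 5,308 MB.
Capacity: 128 GB = 1,024,000 Mb; 24.11 items → 24 complete.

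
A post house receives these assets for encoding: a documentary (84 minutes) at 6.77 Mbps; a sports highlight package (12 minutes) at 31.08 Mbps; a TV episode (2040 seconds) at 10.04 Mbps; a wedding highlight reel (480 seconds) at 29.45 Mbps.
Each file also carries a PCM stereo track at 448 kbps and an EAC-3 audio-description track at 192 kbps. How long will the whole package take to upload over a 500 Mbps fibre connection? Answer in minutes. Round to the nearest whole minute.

Audio total: 448 + 192 = 640 kbps = 0.640 Mbps.
documentary: 7.410 Mbps × 5040 s = 37346.4 Mb
sports highlight package: 31.720 Mbps × 720 s = 22838.4 Mb
TV episode: 10.680 Mbps × 2040 s = 21787.2 Mb
wedding highlight reel: 30.090 Mbps × 480 s = 14443.2 Mb
Total: 96415.2 Mb = 12051.9 MB.
At 500 Mbps: 96415.2 / 500 = 193 s ≈ 3.21 minutes.

3 minutes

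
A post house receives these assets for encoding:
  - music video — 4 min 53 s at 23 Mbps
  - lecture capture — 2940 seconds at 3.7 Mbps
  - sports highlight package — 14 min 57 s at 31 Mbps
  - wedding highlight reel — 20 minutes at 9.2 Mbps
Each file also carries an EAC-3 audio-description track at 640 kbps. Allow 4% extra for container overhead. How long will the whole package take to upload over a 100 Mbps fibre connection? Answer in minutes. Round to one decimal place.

Audio: 640 kbps = 0.640 Mbps.
music video: 23.640 Mbps × 293 s × 1.04 = 7203.6 Mb
lecture capture: 4.340 Mbps × 2940 s × 1.04 = 13270.0 Mb
sports highlight package: 31.640 Mbps × 897 s × 1.04 = 29516.3 Mb
wedding highlight reel: 9.840 Mbps × 1200 s × 1.04 = 12280.3 Mb
Total: 62270.2 Mb = 7783.8 MB.
At 100 Mbps: 62270.2 / 100 = 623 s ≈ 10.4 minutes.

10.4 minutes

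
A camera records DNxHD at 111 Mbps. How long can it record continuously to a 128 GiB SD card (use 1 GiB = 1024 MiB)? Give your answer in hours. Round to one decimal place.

Capacity: 128 GiB = 1,099,512 Mb.
Recording time: 1,099,512 / 111.000 = 9,906 s ≈ 2.75 hours.

2.8 hours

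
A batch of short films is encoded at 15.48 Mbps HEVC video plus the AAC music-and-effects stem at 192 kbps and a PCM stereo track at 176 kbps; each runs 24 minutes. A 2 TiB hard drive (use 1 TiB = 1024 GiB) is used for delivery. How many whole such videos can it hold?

24 min = 1440 s
Audio total: 192 + 176 = 368 kbps = 0.368 Mbps.
Total bitrate: 15.848 Mbps.
Per item: 15.848 Mbps × 1440 s = 22,821 Mb = 2,853 MB.
Capacity: 2 TiB = 17,592,186 Mb; 770.87 items → 770 complete.

770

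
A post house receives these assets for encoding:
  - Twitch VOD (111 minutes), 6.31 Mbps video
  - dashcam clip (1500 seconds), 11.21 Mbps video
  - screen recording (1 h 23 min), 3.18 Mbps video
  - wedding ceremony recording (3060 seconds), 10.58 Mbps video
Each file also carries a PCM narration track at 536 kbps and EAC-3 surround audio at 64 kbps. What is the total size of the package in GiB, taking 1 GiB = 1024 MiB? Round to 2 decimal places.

13.59 GiB

Audio total: 536 + 64 = 600 kbps = 0.600 Mbps.
Twitch VOD: 6.910 Mbps × 6660 s = 46020.6 Mb
dashcam clip: 11.810 Mbps × 1500 s = 17715.0 Mb
screen recording: 3.780 Mbps × 4980 s = 18824.4 Mb
wedding ceremony recording: 11.180 Mbps × 3060 s = 34210.8 Mb
Total: 116770.8 Mb = 14596.4 MB.
= 13.59 GiB.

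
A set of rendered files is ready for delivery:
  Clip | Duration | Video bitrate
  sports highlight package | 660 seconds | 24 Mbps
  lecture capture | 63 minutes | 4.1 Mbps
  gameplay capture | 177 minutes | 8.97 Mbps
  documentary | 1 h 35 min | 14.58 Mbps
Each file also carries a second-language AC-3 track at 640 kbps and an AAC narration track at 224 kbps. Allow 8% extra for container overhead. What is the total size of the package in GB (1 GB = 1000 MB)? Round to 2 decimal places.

30.73 GB

Audio total: 640 + 224 = 864 kbps = 0.864 Mbps.
sports highlight package: 24.864 Mbps × 660 s × 1.08 = 17723.1 Mb
lecture capture: 4.964 Mbps × 3780 s × 1.08 = 20265.0 Mb
gameplay capture: 9.834 Mbps × 10620 s × 1.08 = 112792.0 Mb
documentary: 15.444 Mbps × 5700 s × 1.08 = 95073.3 Mb
Total: 245853.4 Mb = 30731.7 MB.
= 30.73 GB.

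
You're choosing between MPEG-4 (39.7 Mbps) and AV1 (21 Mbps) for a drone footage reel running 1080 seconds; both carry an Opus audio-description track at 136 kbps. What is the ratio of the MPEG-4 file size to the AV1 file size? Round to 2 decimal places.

Audio: 136 kbps = 0.136 Mbps.
MPEG-4: 39.836 Mbps × 1080 s = 43022.9 Mb = 5.009 GiB.
AV1: 21.136 Mbps × 1080 s = 22826.9 Mb = 2.657 GiB.
Ratio: 5.009 / 2.657 = 1.885.

1.88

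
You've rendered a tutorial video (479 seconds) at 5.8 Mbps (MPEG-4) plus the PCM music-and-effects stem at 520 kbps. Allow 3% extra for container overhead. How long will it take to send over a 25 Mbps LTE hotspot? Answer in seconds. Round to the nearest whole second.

125 seconds

Audio: 520 kbps = 0.520 Mbps.
Total bitrate: 6.320 Mbps.
File: 6.320 Mbps × 479 s = 3027.3 Mb.
With 3% container overhead: ×1.03. → 3118.1 Mb.
At 25 Mbps: 3118.1 / 25 = 124.7 s ≈ 125 seconds.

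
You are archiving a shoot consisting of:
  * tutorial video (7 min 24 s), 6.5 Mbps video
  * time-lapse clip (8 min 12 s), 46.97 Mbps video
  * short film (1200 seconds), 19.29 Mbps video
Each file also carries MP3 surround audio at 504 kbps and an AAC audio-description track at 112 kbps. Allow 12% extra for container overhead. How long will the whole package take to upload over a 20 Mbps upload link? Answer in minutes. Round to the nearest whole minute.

47 minutes

Audio total: 504 + 112 = 616 kbps = 0.616 Mbps.
tutorial video: 7.116 Mbps × 444 s × 1.12 = 3538.6 Mb
time-lapse clip: 47.586 Mbps × 492 s × 1.12 = 26221.8 Mb
short film: 19.906 Mbps × 1200 s × 1.12 = 26753.7 Mb
Total: 56514.1 Mb = 7064.3 MB.
At 20 Mbps: 56514.1 / 20 = 2826 s ≈ 47.1 minutes.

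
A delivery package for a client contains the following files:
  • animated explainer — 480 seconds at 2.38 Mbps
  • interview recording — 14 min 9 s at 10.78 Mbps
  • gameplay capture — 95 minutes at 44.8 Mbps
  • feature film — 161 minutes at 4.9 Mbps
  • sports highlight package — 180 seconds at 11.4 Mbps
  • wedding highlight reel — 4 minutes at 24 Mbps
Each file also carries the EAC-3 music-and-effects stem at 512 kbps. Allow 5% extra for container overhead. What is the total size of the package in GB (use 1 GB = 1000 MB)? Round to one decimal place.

43.3 GB

Audio: 512 kbps = 0.512 Mbps.
animated explainer: 2.892 Mbps × 480 s × 1.05 = 1457.6 Mb
interview recording: 11.292 Mbps × 849 s × 1.05 = 10066.3 Mb
gameplay capture: 45.312 Mbps × 5700 s × 1.05 = 271192.3 Mb
feature film: 5.412 Mbps × 9660 s × 1.05 = 54893.9 Mb
sports highlight package: 11.912 Mbps × 180 s × 1.05 = 2251.4 Mb
wedding highlight reel: 24.512 Mbps × 240 s × 1.05 = 6177.0 Mb
Total: 346038.4 Mb = 43254.8 MB.
= 43.25 GB.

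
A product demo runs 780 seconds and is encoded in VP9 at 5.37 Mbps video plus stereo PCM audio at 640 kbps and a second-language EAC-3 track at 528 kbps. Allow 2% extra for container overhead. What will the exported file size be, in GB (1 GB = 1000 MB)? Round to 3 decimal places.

Audio total: 640 + 528 = 1168 kbps = 1.168 Mbps.
Total bitrate: 5.37 + 1.168 = 6.538 Mbps.
Stream data: 6.538 Mbps × 780 s = 5099.6 Mb.
With 2% container overhead: ×1.02.
5,202 Mb ÷ 8 = 650.2 MB → 0.6502 GB.

0.650 GB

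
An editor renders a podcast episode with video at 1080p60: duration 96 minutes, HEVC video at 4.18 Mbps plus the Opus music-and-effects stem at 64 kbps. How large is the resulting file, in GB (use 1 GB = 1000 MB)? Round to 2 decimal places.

3.06 GB

96 min = 5760 s
Audio: 64 kbps = 0.064 Mbps.
Total bitrate: 4.18 + 0.064 = 4.244 Mbps.
Stream data: 4.244 Mbps × 5760 s = 24445.4 Mb.
24,445 Mb ÷ 8 = 3,056 MB → 3.056 GB.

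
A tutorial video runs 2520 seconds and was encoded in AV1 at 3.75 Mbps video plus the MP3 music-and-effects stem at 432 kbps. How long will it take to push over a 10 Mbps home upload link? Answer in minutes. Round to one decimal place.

17.6 minutes

Audio: 432 kbps = 0.432 Mbps.
Total bitrate: 4.182 Mbps.
File: 4.182 Mbps × 2520 s = 10538.6 Mb.
At 10 Mbps: 10538.6 / 10 = 1053.9 s ≈ 17.6 minutes.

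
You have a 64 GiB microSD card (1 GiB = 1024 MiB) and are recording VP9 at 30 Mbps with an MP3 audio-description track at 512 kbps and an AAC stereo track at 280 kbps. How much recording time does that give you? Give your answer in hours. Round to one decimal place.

5.0 hours

Audio total: 512 + 280 = 792 kbps = 0.792 Mbps.
Total bitrate: 30 + 0.792 = 30.792 Mbps.
Capacity: 64 GiB = 549,756 Mb.
Recording time: 549,756 / 30.792 = 17,854 s ≈ 4.96 hours.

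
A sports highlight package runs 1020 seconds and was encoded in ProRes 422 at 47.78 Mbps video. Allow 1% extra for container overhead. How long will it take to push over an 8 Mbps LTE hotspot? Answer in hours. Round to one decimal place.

File: 47.780 Mbps × 1020 s = 48735.6 Mb.
With 1% container overhead: ×1.01. → 49223.0 Mb.
At 8 Mbps: 49223.0 / 8 = 6152.9 s ≈ 1.71 hours.

1.7 hours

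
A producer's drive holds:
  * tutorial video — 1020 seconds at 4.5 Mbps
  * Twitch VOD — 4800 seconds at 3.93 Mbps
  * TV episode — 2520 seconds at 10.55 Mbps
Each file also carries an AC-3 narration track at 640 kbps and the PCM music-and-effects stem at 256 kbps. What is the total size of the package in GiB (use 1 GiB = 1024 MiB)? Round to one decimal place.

6.7 GiB

Audio total: 640 + 256 = 896 kbps = 0.896 Mbps.
tutorial video: 5.396 Mbps × 1020 s = 5503.9 Mb
Twitch VOD: 4.826 Mbps × 4800 s = 23164.8 Mb
TV episode: 11.446 Mbps × 2520 s = 28843.9 Mb
Total: 57512.6 Mb = 7189.1 MB.
= 6.695 GiB.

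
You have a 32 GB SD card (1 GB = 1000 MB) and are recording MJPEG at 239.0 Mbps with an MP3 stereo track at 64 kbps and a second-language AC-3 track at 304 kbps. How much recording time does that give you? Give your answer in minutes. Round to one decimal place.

17.8 minutes

Audio total: 64 + 304 = 368 kbps = 0.368 Mbps.
Total bitrate: 239.0 + 0.368 = 239.368 Mbps.
Capacity: 32 GB = 256,000 Mb.
Recording time: 256,000 / 239.368 = 1,069 s ≈ 17.8 minutes.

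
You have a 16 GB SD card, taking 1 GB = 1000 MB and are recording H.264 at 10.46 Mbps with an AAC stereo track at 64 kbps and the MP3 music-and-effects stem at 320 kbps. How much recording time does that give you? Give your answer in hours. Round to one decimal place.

Audio total: 64 + 320 = 384 kbps = 0.384 Mbps.
Total bitrate: 10.46 + 0.384 = 10.844 Mbps.
Capacity: 16 GB = 128,000 Mb.
Recording time: 128,000 / 10.844 = 11,804 s ≈ 3.28 hours.

3.3 hours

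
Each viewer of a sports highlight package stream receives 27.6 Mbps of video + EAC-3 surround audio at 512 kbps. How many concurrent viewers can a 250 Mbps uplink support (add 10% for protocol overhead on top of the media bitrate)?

Audio: 512 kbps = 0.512 Mbps.
Per-viewer media rate: 28.112 Mbps.
On the wire with 10% overhead: 30.923 Mbps.
250 Mbps = 250.0 Mbps; 250.0 / 30.923 = 8.08 → 8 viewers.

8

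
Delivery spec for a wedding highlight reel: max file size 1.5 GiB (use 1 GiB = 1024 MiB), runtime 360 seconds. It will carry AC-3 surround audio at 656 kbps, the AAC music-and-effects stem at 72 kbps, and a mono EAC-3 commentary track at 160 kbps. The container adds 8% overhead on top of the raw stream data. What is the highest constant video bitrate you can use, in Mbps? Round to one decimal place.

32.3 Mbps

Budget: 1.5 GiB = 12884.9 Mb.
Stream payload after overhead: 12884.9 / 1.08 = 11930.5 Mb.
Total bitrate budget: 11930.5 Mb / 360 s = 33.140 Mbps.
Audio total: 656 + 72 + 160 = 888 kbps = 0.888 Mbps.
Video: 33.140 − 0.888 = 32.252 Mbps.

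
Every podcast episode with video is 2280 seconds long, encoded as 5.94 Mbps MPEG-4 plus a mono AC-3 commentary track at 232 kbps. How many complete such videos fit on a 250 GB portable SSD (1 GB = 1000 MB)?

142

Audio: 232 kbps = 0.232 Mbps.
Total bitrate: 6.172 Mbps.
Per item: 6.172 Mbps × 2280 s = 14,072 Mb = 1,759 MB.
Capacity: 250 GB = 2,000,000 Mb; 142.12 items → 142 complete.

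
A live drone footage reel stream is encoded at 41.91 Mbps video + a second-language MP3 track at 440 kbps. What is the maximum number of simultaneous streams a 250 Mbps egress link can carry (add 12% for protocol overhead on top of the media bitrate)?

Audio: 440 kbps = 0.440 Mbps.
Per-viewer media rate: 42.350 Mbps.
On the wire with 12% overhead: 47.432 Mbps.
250 Mbps = 250.0 Mbps; 250.0 / 47.432 = 5.27 → 5 viewers.

5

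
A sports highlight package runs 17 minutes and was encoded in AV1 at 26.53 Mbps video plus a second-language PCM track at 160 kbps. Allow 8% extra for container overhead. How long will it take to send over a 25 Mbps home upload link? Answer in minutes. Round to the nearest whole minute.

20 minutes

17 min = 1020 s
Audio: 160 kbps = 0.160 Mbps.
Total bitrate: 26.690 Mbps.
File: 26.690 Mbps × 1020 s = 27223.8 Mb.
With 8% container overhead: ×1.08. → 29401.7 Mb.
At 25 Mbps: 29401.7 / 25 = 1176.1 s ≈ 19.6 minutes.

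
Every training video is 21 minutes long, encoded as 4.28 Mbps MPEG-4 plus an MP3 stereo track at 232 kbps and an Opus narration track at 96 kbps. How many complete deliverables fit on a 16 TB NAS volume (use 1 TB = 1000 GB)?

22045

21 min = 1260 s
Audio total: 232 + 96 = 328 kbps = 0.328 Mbps.
Total bitrate: 4.608 Mbps.
Per item: 4.608 Mbps × 1260 s = 5,806 Mb = 725.8 MB.
Capacity: 16 TB = 128,000,000 Mb; 22045.86 items → 22045 complete.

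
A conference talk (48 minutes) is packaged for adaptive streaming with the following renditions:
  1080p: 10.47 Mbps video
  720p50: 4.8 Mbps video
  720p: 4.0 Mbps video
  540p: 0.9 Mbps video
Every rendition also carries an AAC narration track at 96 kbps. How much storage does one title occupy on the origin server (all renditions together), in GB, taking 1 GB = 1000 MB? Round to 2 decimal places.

7.40 GB

48 min = 2880 s
Audio: 96 kbps = 0.096 Mbps.
Sum of rendition bitrates: (10.47+0.096) + (4.8+0.096) + (4.0+0.096) + (0.9+0.096) = 20.554 Mbps.
× 2880 s = 59,196 Mb = 7,399 MB = 7.399 GB.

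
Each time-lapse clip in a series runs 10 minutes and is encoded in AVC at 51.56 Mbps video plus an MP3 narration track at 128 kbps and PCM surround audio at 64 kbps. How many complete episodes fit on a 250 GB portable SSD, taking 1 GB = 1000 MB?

10 min = 600 s
Audio total: 128 + 64 = 192 kbps = 0.192 Mbps.
Total bitrate: 51.752 Mbps.
Per item: 51.752 Mbps × 600 s = 31,051 Mb = 3,881 MB.
Capacity: 250 GB = 2,000,000 Mb; 64.41 items → 64 complete.

64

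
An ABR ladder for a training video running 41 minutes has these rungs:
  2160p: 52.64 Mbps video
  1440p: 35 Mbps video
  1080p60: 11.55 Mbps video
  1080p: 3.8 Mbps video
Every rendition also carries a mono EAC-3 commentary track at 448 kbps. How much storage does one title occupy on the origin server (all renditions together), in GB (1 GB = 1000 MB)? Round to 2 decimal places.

32.22 GB

41 min = 2460 s
Audio: 448 kbps = 0.448 Mbps.
Sum of rendition bitrates: (52.64+0.448) + (35+0.448) + (11.55+0.448) + (3.8+0.448) = 104.782 Mbps.
× 2460 s = 257,764 Mb = 32,220 MB = 32.22 GB.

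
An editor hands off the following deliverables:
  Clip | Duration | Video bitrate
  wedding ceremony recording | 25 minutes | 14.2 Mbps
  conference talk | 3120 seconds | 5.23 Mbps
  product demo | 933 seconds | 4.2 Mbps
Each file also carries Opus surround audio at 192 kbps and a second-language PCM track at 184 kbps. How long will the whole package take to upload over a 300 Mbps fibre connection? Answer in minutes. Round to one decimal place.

2.4 minutes

Audio total: 192 + 184 = 376 kbps = 0.376 Mbps.
wedding ceremony recording: 14.576 Mbps × 1500 s = 21864.0 Mb
conference talk: 5.606 Mbps × 3120 s = 17490.7 Mb
product demo: 4.576 Mbps × 933 s = 4269.4 Mb
Total: 43624.1 Mb = 5453.0 MB.
At 300 Mbps: 43624.1 / 300 = 145 s ≈ 2.42 minutes.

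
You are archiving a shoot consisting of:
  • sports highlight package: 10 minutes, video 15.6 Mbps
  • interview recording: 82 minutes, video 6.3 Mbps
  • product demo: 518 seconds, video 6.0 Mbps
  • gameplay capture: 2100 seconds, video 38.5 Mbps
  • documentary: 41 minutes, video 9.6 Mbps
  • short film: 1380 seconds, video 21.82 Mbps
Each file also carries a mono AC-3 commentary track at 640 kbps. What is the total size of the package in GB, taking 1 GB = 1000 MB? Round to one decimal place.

Audio: 640 kbps = 0.640 Mbps.
sports highlight package: 16.240 Mbps × 600 s = 9744.0 Mb
interview recording: 6.940 Mbps × 4920 s = 34144.8 Mb
product demo: 6.640 Mbps × 518 s = 3439.5 Mb
gameplay capture: 39.140 Mbps × 2100 s = 82194.0 Mb
documentary: 10.240 Mbps × 2460 s = 25190.4 Mb
short film: 22.460 Mbps × 1380 s = 30994.8 Mb
Total: 185707.5 Mb = 23213.4 MB.
= 23.21 GB.

23.2 GB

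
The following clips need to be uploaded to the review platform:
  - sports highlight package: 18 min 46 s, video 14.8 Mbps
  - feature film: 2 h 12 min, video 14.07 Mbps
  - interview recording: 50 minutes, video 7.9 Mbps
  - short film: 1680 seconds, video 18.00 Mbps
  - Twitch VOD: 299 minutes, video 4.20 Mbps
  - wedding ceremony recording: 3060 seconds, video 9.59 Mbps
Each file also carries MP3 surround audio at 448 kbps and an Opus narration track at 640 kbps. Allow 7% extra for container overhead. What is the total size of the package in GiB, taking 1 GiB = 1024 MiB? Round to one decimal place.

40.4 GiB

Audio total: 448 + 640 = 1088 kbps = 1.088 Mbps.
sports highlight package: 15.888 Mbps × 1126 s × 1.07 = 19142.2 Mb
feature film: 15.158 Mbps × 7920 s × 1.07 = 128455.0 Mb
interview recording: 8.988 Mbps × 3000 s × 1.07 = 28851.5 Mb
short film: 19.088 Mbps × 1680 s × 1.07 = 34312.6 Mb
Twitch VOD: 5.288 Mbps × 17940 s × 1.07 = 101507.4 Mb
wedding ceremony recording: 10.678 Mbps × 3060 s × 1.07 = 34961.9 Mb
Total: 347230.5 Mb = 43403.8 MB.
= 40.42 GiB.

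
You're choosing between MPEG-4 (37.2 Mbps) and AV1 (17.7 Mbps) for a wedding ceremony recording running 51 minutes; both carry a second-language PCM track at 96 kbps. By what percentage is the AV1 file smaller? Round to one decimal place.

51 min = 3060 s
Audio: 96 kbps = 0.096 Mbps.
MPEG-4: 37.296 Mbps × 3060 s = 114125.8 Mb = 13.286 GiB.
AV1: 17.796 Mbps × 3060 s = 54455.8 Mb = 6.339 GiB.
Reduction: (1 − 6.339/13.286) × 100 = 52.28%.

52.3%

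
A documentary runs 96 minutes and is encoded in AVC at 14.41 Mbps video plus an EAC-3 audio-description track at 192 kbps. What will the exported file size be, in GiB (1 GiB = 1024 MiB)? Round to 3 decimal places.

9.791 GiB

96 min = 5760 s
Audio: 192 kbps = 0.192 Mbps.
Total bitrate: 14.41 + 0.192 = 14.602 Mbps.
Stream data: 14.602 Mbps × 5760 s = 84107.5 Mb.
84,108 Mb = 10,513,440,000 bytes ÷ 1,073,741,824 = 9.791 GiB.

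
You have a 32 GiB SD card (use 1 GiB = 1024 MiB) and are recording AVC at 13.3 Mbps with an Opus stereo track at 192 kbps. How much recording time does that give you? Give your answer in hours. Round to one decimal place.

Audio: 192 kbps = 0.192 Mbps.
Total bitrate: 13.3 + 0.192 = 13.492 Mbps.
Capacity: 32 GiB = 274,878 Mb.
Recording time: 274,878 / 13.492 = 20,373 s ≈ 5.66 hours.

5.7 hours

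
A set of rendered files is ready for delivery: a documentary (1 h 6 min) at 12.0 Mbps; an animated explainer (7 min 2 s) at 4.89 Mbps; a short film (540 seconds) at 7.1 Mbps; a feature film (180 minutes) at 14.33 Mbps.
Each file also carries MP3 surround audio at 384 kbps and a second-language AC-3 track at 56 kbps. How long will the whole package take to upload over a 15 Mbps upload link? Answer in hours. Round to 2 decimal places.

3.98 hours

Audio total: 384 + 56 = 440 kbps = 0.440 Mbps.
documentary: 12.440 Mbps × 3960 s = 49262.4 Mb
animated explainer: 5.330 Mbps × 422 s = 2249.3 Mb
short film: 7.540 Mbps × 540 s = 4071.6 Mb
feature film: 14.770 Mbps × 10800 s = 159516.0 Mb
Total: 215099.3 Mb = 26887.4 MB.
At 15 Mbps: 215099.3 / 15 = 14340 s ≈ 3.98 hours.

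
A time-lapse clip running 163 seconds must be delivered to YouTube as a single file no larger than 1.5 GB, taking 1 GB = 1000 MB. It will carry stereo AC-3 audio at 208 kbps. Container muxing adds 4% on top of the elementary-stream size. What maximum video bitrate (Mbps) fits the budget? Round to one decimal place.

70.6 Mbps

Budget: 1.5 GB = 12000.0 Mb.
Stream payload after overhead: 12000.0 / 1.04 = 11538.5 Mb.
Total bitrate budget: 11538.5 Mb / 163 s = 70.788 Mbps.
Audio: 208 kbps = 0.208 Mbps.
Video: 70.788 − 0.208 = 70.580 Mbps.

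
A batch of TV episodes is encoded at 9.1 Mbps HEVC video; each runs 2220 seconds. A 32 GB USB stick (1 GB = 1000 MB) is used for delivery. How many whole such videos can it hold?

Per item: 9.100 Mbps × 2220 s = 20,202 Mb = 2,525 MB.
Capacity: 32 GB = 256,000 Mb; 12.67 items → 12 complete.

12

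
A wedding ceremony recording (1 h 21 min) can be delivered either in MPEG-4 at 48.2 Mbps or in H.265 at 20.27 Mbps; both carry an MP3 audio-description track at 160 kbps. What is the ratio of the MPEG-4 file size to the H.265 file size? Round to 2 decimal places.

2.37

1 h 21 min = 81 min = 4860 s
Audio: 160 kbps = 0.160 Mbps.
MPEG-4: 48.360 Mbps × 4860 s = 235029.6 Mb = 27.361 GiB.
H.265: 20.430 Mbps × 4860 s = 99289.8 Mb = 11.559 GiB.
Ratio: 27.361 / 11.559 = 2.367.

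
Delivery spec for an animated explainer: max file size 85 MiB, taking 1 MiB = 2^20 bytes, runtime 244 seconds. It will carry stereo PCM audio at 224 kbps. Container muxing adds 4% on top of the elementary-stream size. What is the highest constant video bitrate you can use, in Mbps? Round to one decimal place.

Budget: 85 MiB = 713.0 Mb.
Stream payload after overhead: 713.0 / 1.04 = 685.6 Mb.
Total bitrate budget: 685.6 Mb / 244 s = 2.810 Mbps.
Audio: 224 kbps = 0.224 Mbps.
Video: 2.810 − 0.224 = 2.586 Mbps.

2.6 Mbps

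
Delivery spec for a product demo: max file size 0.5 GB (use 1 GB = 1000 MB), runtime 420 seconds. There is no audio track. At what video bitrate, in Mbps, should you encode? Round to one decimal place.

9.5 Mbps

Budget: 0.5 GB = 4000.0 Mb.
Total bitrate budget: 4000.0 Mb / 420 s = 9.524 Mbps.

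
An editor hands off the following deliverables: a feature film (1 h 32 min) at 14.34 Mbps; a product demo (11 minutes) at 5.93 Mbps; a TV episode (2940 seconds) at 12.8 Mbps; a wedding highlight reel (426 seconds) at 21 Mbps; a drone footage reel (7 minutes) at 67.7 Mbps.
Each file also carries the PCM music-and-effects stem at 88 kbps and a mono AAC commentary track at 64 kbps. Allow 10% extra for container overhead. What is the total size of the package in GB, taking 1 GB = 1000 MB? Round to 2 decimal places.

21.94 GB

Audio total: 88 + 64 = 152 kbps = 0.152 Mbps.
feature film: 14.492 Mbps × 5520 s × 1.10 = 87995.4 Mb
product demo: 6.082 Mbps × 660 s × 1.10 = 4415.5 Mb
TV episode: 12.952 Mbps × 2940 s × 1.10 = 41886.8 Mb
wedding highlight reel: 21.152 Mbps × 426 s × 1.10 = 9911.8 Mb
drone footage reel: 67.852 Mbps × 420 s × 1.10 = 31347.6 Mb
Total: 175557.2 Mb = 21944.6 MB.
= 21.94 GB.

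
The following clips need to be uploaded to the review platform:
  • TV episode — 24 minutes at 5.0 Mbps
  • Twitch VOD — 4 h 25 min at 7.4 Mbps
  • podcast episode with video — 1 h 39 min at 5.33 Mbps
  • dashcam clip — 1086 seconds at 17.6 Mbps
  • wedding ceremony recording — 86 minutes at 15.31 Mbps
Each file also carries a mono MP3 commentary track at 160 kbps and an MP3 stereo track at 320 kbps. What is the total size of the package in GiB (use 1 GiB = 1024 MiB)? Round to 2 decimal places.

Audio total: 160 + 320 = 480 kbps = 0.480 Mbps.
TV episode: 5.480 Mbps × 1440 s = 7891.2 Mb
Twitch VOD: 7.880 Mbps × 15900 s = 125292.0 Mb
podcast episode with video: 5.810 Mbps × 5940 s = 34511.4 Mb
dashcam clip: 18.080 Mbps × 1086 s = 19634.9 Mb
wedding ceremony recording: 15.790 Mbps × 5160 s = 81476.4 Mb
Total: 268805.9 Mb = 33600.7 MB.
= 31.29 GiB.

31.29 GiB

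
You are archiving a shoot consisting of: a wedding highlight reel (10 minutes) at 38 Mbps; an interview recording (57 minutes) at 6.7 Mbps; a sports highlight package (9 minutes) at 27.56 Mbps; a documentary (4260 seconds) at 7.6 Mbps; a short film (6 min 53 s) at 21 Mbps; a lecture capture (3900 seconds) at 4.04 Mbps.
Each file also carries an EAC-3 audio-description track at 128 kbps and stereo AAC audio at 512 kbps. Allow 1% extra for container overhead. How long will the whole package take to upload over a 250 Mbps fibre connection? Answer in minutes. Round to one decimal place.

Audio total: 128 + 512 = 640 kbps = 0.640 Mbps.
wedding highlight reel: 38.640 Mbps × 600 s × 1.01 = 23415.8 Mb
interview recording: 7.340 Mbps × 3420 s × 1.01 = 25353.8 Mb
sports highlight package: 28.200 Mbps × 540 s × 1.01 = 15380.3 Mb
documentary: 8.240 Mbps × 4260 s × 1.01 = 35453.4 Mb
short film: 21.640 Mbps × 413 s × 1.01 = 9026.7 Mb
lecture capture: 4.680 Mbps × 3900 s × 1.01 = 18434.5 Mb
Total: 127064.6 Mb = 15883.1 MB.
At 250 Mbps: 127064.6 / 250 = 508 s ≈ 8.47 minutes.

8.5 minutes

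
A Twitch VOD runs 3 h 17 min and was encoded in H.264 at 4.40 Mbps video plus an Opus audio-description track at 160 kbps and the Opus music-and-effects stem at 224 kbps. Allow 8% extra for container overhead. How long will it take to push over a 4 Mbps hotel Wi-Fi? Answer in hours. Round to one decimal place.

4.2 hours

3 h 17 min = 197 min = 11820 s
Audio total: 160 + 224 = 384 kbps = 0.384 Mbps.
Total bitrate: 4.784 Mbps.
File: 4.784 Mbps × 11820 s = 56546.9 Mb.
With 8% container overhead: ×1.08. → 61070.6 Mb.
At 4 Mbps: 61070.6 / 4 = 15267.7 s ≈ 4.24 hours.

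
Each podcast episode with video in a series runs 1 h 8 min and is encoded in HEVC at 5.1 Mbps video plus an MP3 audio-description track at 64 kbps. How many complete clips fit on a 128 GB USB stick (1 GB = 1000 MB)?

48

1 h 8 min = 68 min = 4080 s
Audio: 64 kbps = 0.064 Mbps.
Total bitrate: 5.164 Mbps.
Per item: 5.164 Mbps × 4080 s = 21,069 Mb = 2,634 MB.
Capacity: 128 GB = 1,024,000 Mb; 48.60 items → 48 complete.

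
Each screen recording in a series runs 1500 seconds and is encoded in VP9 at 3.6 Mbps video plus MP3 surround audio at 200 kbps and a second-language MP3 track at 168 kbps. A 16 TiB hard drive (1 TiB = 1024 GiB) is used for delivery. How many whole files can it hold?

23645

Audio total: 200 + 168 = 368 kbps = 0.368 Mbps.
Total bitrate: 3.968 Mbps.
Per item: 3.968 Mbps × 1500 s = 5,952 Mb = 744.0 MB.
Capacity: 16 TiB = 140,737,488 Mb; 23645.41 items → 23645 complete.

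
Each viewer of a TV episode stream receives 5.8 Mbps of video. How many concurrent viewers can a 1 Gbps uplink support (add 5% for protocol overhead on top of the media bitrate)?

164

On the wire with 5% overhead: 6.090 Mbps.
1 Gbps = 1,000 Mbps; 1,000 / 6.090 = 164.20 → 164 viewers.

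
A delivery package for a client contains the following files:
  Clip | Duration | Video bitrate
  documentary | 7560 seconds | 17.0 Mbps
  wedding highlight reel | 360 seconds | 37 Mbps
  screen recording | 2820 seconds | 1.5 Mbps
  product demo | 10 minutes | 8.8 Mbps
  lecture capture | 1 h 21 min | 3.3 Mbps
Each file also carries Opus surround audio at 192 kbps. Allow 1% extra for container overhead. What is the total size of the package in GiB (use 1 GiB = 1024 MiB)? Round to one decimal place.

20.0 GiB

Audio: 192 kbps = 0.192 Mbps.
documentary: 17.192 Mbps × 7560 s × 1.01 = 131271.2 Mb
wedding highlight reel: 37.192 Mbps × 360 s × 1.01 = 13523.0 Mb
screen recording: 1.692 Mbps × 2820 s × 1.01 = 4819.2 Mb
product demo: 8.992 Mbps × 600 s × 1.01 = 5449.2 Mb
lecture capture: 3.492 Mbps × 4860 s × 1.01 = 17140.8 Mb
Total: 172203.4 Mb = 21525.4 MB.
= 20.05 GiB.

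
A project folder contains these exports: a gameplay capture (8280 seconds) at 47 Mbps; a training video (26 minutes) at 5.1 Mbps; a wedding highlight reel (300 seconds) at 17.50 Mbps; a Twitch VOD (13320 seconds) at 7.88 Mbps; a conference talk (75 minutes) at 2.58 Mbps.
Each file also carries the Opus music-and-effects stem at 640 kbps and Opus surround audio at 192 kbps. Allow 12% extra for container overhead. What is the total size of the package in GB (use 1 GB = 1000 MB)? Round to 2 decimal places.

Audio total: 640 + 192 = 832 kbps = 0.832 Mbps.
gameplay capture: 47.832 Mbps × 8280 s × 1.12 = 443574.8 Mb
training video: 5.932 Mbps × 1560 s × 1.12 = 10364.4 Mb
wedding highlight reel: 18.332 Mbps × 300 s × 1.12 = 6159.6 Mb
Twitch VOD: 8.712 Mbps × 13320 s × 1.12 = 129969.1 Mb
conference talk: 3.412 Mbps × 4500 s × 1.12 = 17196.5 Mb
Total: 607264.4 Mb = 75908.0 MB.
= 75.91 GB.

75.91 GB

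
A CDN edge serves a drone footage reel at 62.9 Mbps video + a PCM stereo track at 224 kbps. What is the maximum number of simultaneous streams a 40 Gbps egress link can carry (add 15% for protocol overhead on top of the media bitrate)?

Audio: 224 kbps = 0.224 Mbps.
Per-viewer media rate: 63.124 Mbps.
On the wire with 15% overhead: 72.593 Mbps.
40 Gbps = 40,000 Mbps; 40,000 / 72.593 = 551.02 → 551 viewers.

551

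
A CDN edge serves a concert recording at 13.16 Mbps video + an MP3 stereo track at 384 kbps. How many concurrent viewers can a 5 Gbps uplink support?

369

Audio: 384 kbps = 0.384 Mbps.
Per-viewer media rate: 13.544 Mbps.
5 Gbps = 5,000 Mbps; 5,000 / 13.544 = 369.17 → 369 viewers.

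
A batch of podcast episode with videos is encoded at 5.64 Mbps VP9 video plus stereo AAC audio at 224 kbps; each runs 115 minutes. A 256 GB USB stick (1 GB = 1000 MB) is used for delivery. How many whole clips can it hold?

115 min = 6900 s
Audio: 224 kbps = 0.224 Mbps.
Total bitrate: 5.864 Mbps.
Per item: 5.864 Mbps × 6900 s = 40,462 Mb = 5,058 MB.
Capacity: 256 GB = 2,048,000 Mb; 50.62 items → 50 complete.

50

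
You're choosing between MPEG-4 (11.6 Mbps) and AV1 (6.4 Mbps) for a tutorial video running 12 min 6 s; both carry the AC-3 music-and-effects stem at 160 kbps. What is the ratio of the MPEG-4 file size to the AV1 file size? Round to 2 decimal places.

12 min 6 s = 726 s
Audio: 160 kbps = 0.160 Mbps.
MPEG-4: 11.760 Mbps × 726 s = 8537.8 Mb = 1.067 GB.
AV1: 6.560 Mbps × 726 s = 4762.6 Mb = 0.595 GB.
Ratio: 1.067 / 0.595 = 1.793.

1.79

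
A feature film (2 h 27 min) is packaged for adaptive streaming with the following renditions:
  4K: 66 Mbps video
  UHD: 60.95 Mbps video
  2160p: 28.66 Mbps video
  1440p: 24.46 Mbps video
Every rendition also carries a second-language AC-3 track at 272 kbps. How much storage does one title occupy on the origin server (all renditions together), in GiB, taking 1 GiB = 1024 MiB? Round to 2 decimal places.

186.01 GiB

2 h 27 min = 147 min = 8820 s
Audio: 272 kbps = 0.272 Mbps.
Sum of rendition bitrates: (66+0.272) + (60.95+0.272) + (28.66+0.272) + (24.46+0.272) = 181.158 Mbps.
× 8820 s = 1,597,814 Mb = 199,727 MB = 186.0 GiB.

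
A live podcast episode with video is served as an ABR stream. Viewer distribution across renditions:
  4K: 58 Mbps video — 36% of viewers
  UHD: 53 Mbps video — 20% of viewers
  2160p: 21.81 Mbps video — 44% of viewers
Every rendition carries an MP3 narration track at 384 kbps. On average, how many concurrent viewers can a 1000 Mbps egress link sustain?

Audio: 384 kbps = 0.384 Mbps.
Average per-viewer bitrate: 0.36×58.384 + 0.20×53.384 + 0.44×22.194 = 41.460 Mbps.
1000 Mbps = 1,000 Mbps; 1,000 / 41.460 = 24.12 → 24.

24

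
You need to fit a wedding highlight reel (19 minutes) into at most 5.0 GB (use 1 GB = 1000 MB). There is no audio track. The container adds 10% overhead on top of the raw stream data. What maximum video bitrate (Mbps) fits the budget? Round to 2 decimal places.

31.90 Mbps

Budget: 5.0 GB = 40000.0 Mb.
Stream payload after overhead: 40000.0 / 1.10 = 36363.6 Mb.
19 min = 1140 s
Total bitrate budget: 36363.6 Mb / 1140 s = 31.898 Mbps.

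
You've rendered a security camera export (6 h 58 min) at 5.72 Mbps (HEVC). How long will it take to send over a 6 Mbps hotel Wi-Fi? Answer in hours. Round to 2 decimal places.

6 h 58 min = 418 min = 25080 s
File: 5.720 Mbps × 25080 s = 143457.6 Mb.
At 6 Mbps: 143457.6 / 6 = 23909.6 s ≈ 6.64 hours.

6.64 hours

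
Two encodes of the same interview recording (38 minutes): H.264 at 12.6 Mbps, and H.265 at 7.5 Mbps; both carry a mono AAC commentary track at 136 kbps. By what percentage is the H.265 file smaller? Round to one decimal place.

40.0%

38 min = 2280 s
Audio: 136 kbps = 0.136 Mbps.
H.264: 12.736 Mbps × 2280 s = 29038.1 Mb = 3.630 GB.
H.265: 7.636 Mbps × 2280 s = 17410.1 Mb = 2.176 GB.
Reduction: (1 − 2.176/3.630) × 100 = 40.04%.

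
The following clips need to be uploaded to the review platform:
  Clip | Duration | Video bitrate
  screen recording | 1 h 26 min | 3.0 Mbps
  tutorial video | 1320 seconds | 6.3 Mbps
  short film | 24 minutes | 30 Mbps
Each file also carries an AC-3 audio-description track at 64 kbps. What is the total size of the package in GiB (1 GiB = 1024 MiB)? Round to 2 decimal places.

7.86 GiB

Audio: 64 kbps = 0.064 Mbps.
screen recording: 3.064 Mbps × 5160 s = 15810.2 Mb
tutorial video: 6.364 Mbps × 1320 s = 8400.5 Mb
short film: 30.064 Mbps × 1440 s = 43292.2 Mb
Total: 67502.9 Mb = 8437.9 MB.
= 7.858 GiB.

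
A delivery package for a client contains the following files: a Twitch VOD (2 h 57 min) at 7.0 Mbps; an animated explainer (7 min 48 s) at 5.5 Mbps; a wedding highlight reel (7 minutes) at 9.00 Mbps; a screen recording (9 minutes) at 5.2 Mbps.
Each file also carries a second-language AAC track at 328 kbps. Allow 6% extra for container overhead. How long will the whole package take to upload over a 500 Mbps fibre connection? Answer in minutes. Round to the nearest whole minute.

Audio: 328 kbps = 0.328 Mbps.
Twitch VOD: 7.328 Mbps × 10620 s × 1.06 = 82492.8 Mb
animated explainer: 5.828 Mbps × 468 s × 1.06 = 2891.2 Mb
wedding highlight reel: 9.328 Mbps × 420 s × 1.06 = 4152.8 Mb
screen recording: 5.528 Mbps × 540 s × 1.06 = 3164.2 Mb
Total: 92701.0 Mb = 11587.6 MB.
At 500 Mbps: 92701.0 / 500 = 185 s ≈ 3.09 minutes.

3 minutes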